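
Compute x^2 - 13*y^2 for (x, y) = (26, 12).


x^2 - d*y^2
= 26^2 - 13*12^2
= 676 - 1872
= -1196

-1196


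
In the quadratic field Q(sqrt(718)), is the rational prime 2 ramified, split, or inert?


K = Q(sqrt(718)). Since d mod 4 = 2, disc(K) = 2872.
Check p | disc: 2872 mod 2 = 0.
p divides disc, so p ramifies: (p) = P^2 with e=2, f=1, g=1.
Therefore p is ramified.

ramified


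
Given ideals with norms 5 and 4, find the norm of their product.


N(IJ) = N(I) * N(J)
= 5 * 4
= 20

20


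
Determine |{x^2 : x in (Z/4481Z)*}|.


For prime p, the number of non-zero quadratic residues is (p-1)/2.
= (4481-1)/2
= 2240

2240


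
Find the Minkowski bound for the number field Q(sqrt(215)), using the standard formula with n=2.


d = 215, d mod 4 = 3, so disc(K) = 4d = 860; |disc(K)| = 860
Real quadratic field, so n = 2, s = r2 = 0, r1 = 2
M = (n!/n^n) * (4/pi)^s * sqrt(|disc(K)|) = (2!/2^2) * (4/pi)^0 * sqrt(860)
= 0.5 * 1.000000 * 29.325757
= 14.6629

14.6629


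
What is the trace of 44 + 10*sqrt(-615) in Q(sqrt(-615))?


Tr(a + b*sqrt(d)) = (a + b*sqrt(d)) + (a - b*sqrt(d)) = 2a
= 2 * (44)
= 88

88


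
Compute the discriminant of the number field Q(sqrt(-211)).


For K = Q(sqrt(d)) with d squarefree: disc(K) = d if d = 1 mod 4, and disc(K) = 4d if d = 2 or 3 mod 4.
Here d = -211, and d mod 4 = 1.
d = 1 mod 4 (O_K = Z[(1+sqrt(d))/2]), so disc(K) = d = -211

-211


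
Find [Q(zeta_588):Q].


The degree equals Euler's totient phi(588).
588 = 2^2 * 3 * 7^2
phi(588) = 168

168


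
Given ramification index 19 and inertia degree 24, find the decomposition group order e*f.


|D_P| = e * f
= 19 * 24
= 456

456


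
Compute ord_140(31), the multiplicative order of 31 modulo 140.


We want ord_140(31), the smallest k >= 1 with 31^k = 1 mod 140.
n = 140 = 2^2 * 5 * 7, phi(140) = 48; the order divides phi(n).
Divisors of 48: 1, 2, 3, 4, 6, 8, 12, 16, 24, 48
Repeated squaring mod 140: 31^1 = 31, 31^2 = 121, 31^4 = 81, 31^8 = 121, 31^16 = 81, 31^32 = 121
Test divisors in increasing order:
  k=1: 31^1 = 31 mod 140
  k=2: 31^2 = 121 mod 140
  k=3: 31^3 = 121 * 31 = 111 mod 140
  k=4: 31^4 = 81 mod 140
  k=6: 31^6 = 81 * 121 = 1 mod 140  <- first divisor giving 1
Order = 6

6


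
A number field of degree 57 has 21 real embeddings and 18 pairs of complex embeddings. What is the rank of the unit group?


By Dirichlet's unit theorem:
rank = r1 + r2 - 1
= 21 + 18 - 1
= 38

38


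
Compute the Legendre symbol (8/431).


p = 431 is prime, so compute (8/431) with the reciprocity algorithm (Jacobi-symbol steps: pull out 2s via (2/n), flip via reciprocity, reduce):
  pull out 2: (2/431) = +1  (since 431 mod 8 = 7)
  pull out 2: (2/431) = +1  (since 431 mod 8 = 7)
  pull out 2: (2/431) = +1  (since 431 mod 8 = 7)
  (1/431) = 1
Product of signs = 1
(8/431) = 1

1


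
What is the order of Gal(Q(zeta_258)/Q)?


|Gal(Q(zeta_258)/Q)| = phi(258)
= 84

84


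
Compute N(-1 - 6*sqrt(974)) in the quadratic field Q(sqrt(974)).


N(a + b*sqrt(d)) = a^2 - d*b^2
= (-1)^2 - (974)*(-6)^2
= 1 - 35064
= -35063

-35063


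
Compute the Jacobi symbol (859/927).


Compute (859/927) via quadratic reciprocity:
  reciprocity: (859/927) -> -(927/859)
  reduce: (68/859)
  pull out 2: (2/859) = -1  (since 859 mod 8 = 3)
  pull out 2: (2/859) = -1  (since 859 mod 8 = 3)
  reciprocity: (17/859) -> +(859/17)
  reduce: (9/17)
  reciprocity: (9/17) -> +(17/9)
  reduce: (8/9)
  pull out 2: (2/9) = +1  (since 9 mod 8 = 1)
  pull out 2: (2/9) = +1  (since 9 mod 8 = 1)
  pull out 2: (2/9) = +1  (since 9 mod 8 = 1)
  (1/9) = 1
Product of signs = -1

-1


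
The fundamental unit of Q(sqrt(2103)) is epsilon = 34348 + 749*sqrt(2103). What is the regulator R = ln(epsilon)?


epsilon = 34348 + 749*sqrt(2103)
= 68696.0000
R = ln(68696.0000)
= 11.1374

11.1374


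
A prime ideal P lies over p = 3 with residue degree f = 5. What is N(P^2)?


N(P^a) = p^(a*f)
= 3^(2*5)
= 3^10
= 59049

59049


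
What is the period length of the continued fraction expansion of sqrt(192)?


Run the CF algorithm for sqrt(192).
a_0 = floor(sqrt(192)) = 13; set m_0=0, q_0=1.
Recurrence: m' = q*a - m,  q' = (d - m'^2)/q,  a' = floor((a_0 + m')/q').
  step 1: m=13, q=23, a=1
  step 2: m=10, q=4, a=5
  step 3: m=10, q=23, a=1
  step 4: m=13, q=1, a=26
a_4 = 2*a_0 = 26, so the period closes here.
sqrt(192) = [13; 1, 5, 1, 26]
Period length = 4

4


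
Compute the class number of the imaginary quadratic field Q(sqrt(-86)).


K = Q(sqrt(-86)). d mod 4 = 2, so D = disc(K) = 4d = -344
h(K) equals the number of primitive reduced positive-definite forms (a, b, c) = a*x^2 + b*x*y + c*y^2 with b^2 - 4ac = D,
where reduced means |b| <= a <= c, with b >= 0 whenever |b| = a or a = c, and primitive means gcd(a, b, c) = 1.
Reduced forces 3a^2 <= |D| = 344, so 1 <= a <= 10; b must have the parity of D, and c = (b^2 - D)/(4a) must be an integer >= a.
Enumerate a = 1..10, b in [-a, a]:
  a=1: (1, 0, 86)  [1]
  a=2: (2, 0, 43)  [1]
  a=3: (3, -2, 29), (3, 2, 29)  [2]
  a=4: none
  a=5: (5, -4, 18), (5, 4, 18)  [2]
  a=6: (6, -4, 15), (6, 4, 15)  [2]
  a=7..8: none
  a=9: (9, -4, 10), (9, 4, 10)  [2]
  a=10: none
Total reduced forms: 1 + 1 + 2 + 2 + 2 + 2 = 10
h = 10

10


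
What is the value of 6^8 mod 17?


p = 17 is prime and the exponent is (p-1)/2 = 8, so by Euler's criterion 6^8 = (6/17) = +1 or -1 mod 17.
Compute by square-and-multiply:
  8 = 8 (binary 1000)
  Repeated squaring mod 17: 6^1 = 6, 6^2 = 2, 6^4 = 4, 6^8 = 16
  6^8 = 16 mod 17
Result 16 = p - 1 = -1 mod 17: 6 is a quadratic non-residue mod 17. As a residue in [0, p-1] the value is 16.
6^8 mod 17 = 16

16


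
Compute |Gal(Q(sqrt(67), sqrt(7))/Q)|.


The 2 square roots of distinct primes are multiplicatively independent over Q,
so [K:Q] = 2^2 and Gal(K/Q) is isomorphic to (Z/2Z)^2.
|Gal| = 2^2 = 4

4


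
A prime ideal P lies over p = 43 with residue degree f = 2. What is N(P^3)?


N(P^a) = p^(a*f)
= 43^(3*2)
= 43^6
= 6321363049

6321363049


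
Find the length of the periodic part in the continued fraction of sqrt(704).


Run the CF algorithm for sqrt(704).
a_0 = floor(sqrt(704)) = 26; set m_0=0, q_0=1.
Recurrence: m' = q*a - m,  q' = (d - m'^2)/q,  a' = floor((a_0 + m')/q').
  step 1: m=26, q=28, a=1
  step 2: m=2, q=25, a=1
  step 3: m=23, q=7, a=7
  step 4: m=26, q=4, a=13
  step 5: m=26, q=7, a=7
  step 6: m=23, q=25, a=1
  step 7: m=2, q=28, a=1
  step 8: m=26, q=1, a=52
a_8 = 2*a_0 = 52, so the period closes here.
sqrt(704) = [26; 1, 1, 7, 13, 7, 1, 1, 52]
Period length = 8

8


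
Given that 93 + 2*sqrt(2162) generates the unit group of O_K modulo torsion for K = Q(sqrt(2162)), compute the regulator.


epsilon = 93 + 2*sqrt(2162)
= 185.9946
R = ln(185.9946)
= 5.2257

5.2257


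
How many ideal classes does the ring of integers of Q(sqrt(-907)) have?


K = Q(sqrt(-907)). d mod 4 = 1, so D = disc(K) = d = -907
h(K) equals the number of primitive reduced positive-definite forms (a, b, c) = a*x^2 + b*x*y + c*y^2 with b^2 - 4ac = D,
where reduced means |b| <= a <= c, with b >= 0 whenever |b| = a or a = c, and primitive means gcd(a, b, c) = 1.
Reduced forces 3a^2 <= |D| = 907, so 1 <= a <= 17; b must have the parity of D, and c = (b^2 - D)/(4a) must be an integer >= a.
Enumerate a = 1..17, b in [-a, a]:
  a=1: (1, 1, 227)  [1]
  a=2..12: none
  a=13: (13, -9, 19), (13, 9, 19)  [2]
  a=14..17: none
Total reduced forms: 1 + 2 = 3
h = 3

3


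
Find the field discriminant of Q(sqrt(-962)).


For K = Q(sqrt(d)) with d squarefree: disc(K) = d if d = 1 mod 4, and disc(K) = 4d if d = 2 or 3 mod 4.
Here d = -962, and d mod 4 = 2.
d = 2 mod 4, not 1 (O_K = Z[sqrt(d)]), so disc(K) = 4d = 4 * (-962) = -3848

-3848


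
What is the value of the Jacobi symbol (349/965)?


Compute (349/965) via quadratic reciprocity:
  reciprocity: (349/965) -> +(965/349)
  reduce: (267/349)
  reciprocity: (267/349) -> +(349/267)
  reduce: (82/267)
  pull out 2: (2/267) = -1  (since 267 mod 8 = 3)
  reciprocity: (41/267) -> +(267/41)
  reduce: (21/41)
  reciprocity: (21/41) -> +(41/21)
  reduce: (20/21)
  pull out 2: (2/21) = -1  (since 21 mod 8 = 5)
  pull out 2: (2/21) = -1  (since 21 mod 8 = 5)
  reciprocity: (5/21) -> +(21/5)
  reduce: (1/5)
  (1/5) = 1
Product of signs = -1

-1


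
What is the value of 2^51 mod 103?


p = 103 is prime and the exponent is (p-1)/2 = 51, so by Euler's criterion 2^51 = (2/103) = +1 or -1 mod 103.
Compute by square-and-multiply:
  51 = 32 + 16 + 2 + 1 (binary 110011)
  Repeated squaring mod 103: 2^1 = 2, 2^2 = 4, 2^4 = 16, 2^8 = 50, 2^16 = 28, 2^32 = 63
  2^51 = 2^32 * 2^16 * 2^2 * 2^1 = 63 * 28 * 4 * 2 mod 103
    63 * 28 = 1764 = 13 mod 103
    13 * 4 = 52 = 52 mod 103
    52 * 2 = 104 = 1 mod 103
  2^51 = 1 mod 103
Result 1: 2 is a quadratic residue mod 103.
2^51 mod 103 = 1

1


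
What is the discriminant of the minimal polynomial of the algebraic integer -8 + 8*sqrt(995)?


The element -8 + 8*sqrt(995) has minimal polynomial:
x^2 + 16*x - 63616
Discriminant = (16)^2 - 4*(-63616)
= 256 + 254464
= 254720

254720


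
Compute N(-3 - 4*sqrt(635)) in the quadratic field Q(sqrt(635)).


N(a + b*sqrt(d)) = a^2 - d*b^2
= (-3)^2 - (635)*(-4)^2
= 9 - 10160
= -10151

-10151


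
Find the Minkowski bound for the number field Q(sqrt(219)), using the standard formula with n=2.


d = 219, d mod 4 = 3, so disc(K) = 4d = 876; |disc(K)| = 876
Real quadratic field, so n = 2, s = r2 = 0, r1 = 2
M = (n!/n^n) * (4/pi)^s * sqrt(|disc(K)|) = (2!/2^2) * (4/pi)^0 * sqrt(876)
= 0.5 * 1.000000 * 29.597297
= 14.7986

14.7986


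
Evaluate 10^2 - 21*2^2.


x^2 - d*y^2
= 10^2 - 21*2^2
= 100 - 84
= 16

16


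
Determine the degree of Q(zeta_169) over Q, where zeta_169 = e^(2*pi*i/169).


The degree equals Euler's totient phi(169).
169 = 13^2
phi(169) = 156

156


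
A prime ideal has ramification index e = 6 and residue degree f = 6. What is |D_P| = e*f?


|D_P| = e * f
= 6 * 6
= 36

36


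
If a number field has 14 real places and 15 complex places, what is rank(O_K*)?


By Dirichlet's unit theorem:
rank = r1 + r2 - 1
= 14 + 15 - 1
= 28

28


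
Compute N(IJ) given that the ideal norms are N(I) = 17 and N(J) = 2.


N(IJ) = N(I) * N(J)
= 17 * 2
= 34

34


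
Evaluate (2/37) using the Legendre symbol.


p = 37 is prime, so compute (2/37) with the reciprocity algorithm (Jacobi-symbol steps: pull out 2s via (2/n), flip via reciprocity, reduce):
  pull out 2: (2/37) = -1  (since 37 mod 8 = 5)
  (1/37) = 1
Product of signs = -1
(2/37) = -1

-1


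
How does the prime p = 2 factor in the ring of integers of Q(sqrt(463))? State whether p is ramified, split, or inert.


K = Q(sqrt(463)). Since d mod 4 = 3, disc(K) = 1852.
Check p | disc: 1852 mod 2 = 0.
p divides disc, so p ramifies: (p) = P^2 with e=2, f=1, g=1.
Therefore p is ramified.

ramified


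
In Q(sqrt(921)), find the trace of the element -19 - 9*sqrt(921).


Tr(a + b*sqrt(d)) = (a + b*sqrt(d)) + (a - b*sqrt(d)) = 2a
= 2 * (-19)
= -38

-38


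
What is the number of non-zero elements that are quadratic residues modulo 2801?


For prime p, the number of non-zero quadratic residues is (p-1)/2.
= (2801-1)/2
= 1400

1400


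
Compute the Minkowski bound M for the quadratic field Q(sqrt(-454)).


d = -454, d mod 4 = 2, so disc(K) = 4d = -1816; |disc(K)| = 1816
Imaginary quadratic field, so n = 2, s = r2 = 1, r1 = 0
M = (n!/n^n) * (4/pi)^s * sqrt(|disc(K)|) = (2!/2^2) * (4/pi)^1 * sqrt(1816)
= 0.5 * 1.273240 * 42.614552
= 27.1293

27.1293


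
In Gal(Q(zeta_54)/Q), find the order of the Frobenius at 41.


The Frobenius at p in Gal(Q(zeta_n)/Q) = (Z/nZ)* is the class of p, so its order is ord_54(41), the smallest k >= 1 with 41^k = 1 mod 54.
n = 54 = 2 * 3^3, phi(54) = 18; the order divides phi(n).
Divisors of 18: 1, 2, 3, 6, 9, 18
Repeated squaring mod 54: 41^1 = 41, 41^2 = 7, 41^4 = 49, 41^8 = 25, 41^16 = 31
Test divisors in increasing order:
  k=1: 41^1 = 41 mod 54
  k=2: 41^2 = 7 mod 54
  k=3: 41^3 = 7 * 41 = 17 mod 54
  k=6: 41^6 = 49 * 7 = 19 mod 54
  k=9: 41^9 = 25 * 41 = 53 mod 54
  k=18: 41^18 = 31 * 7 = 1 mod 54  <- first divisor giving 1
Order = 18

18


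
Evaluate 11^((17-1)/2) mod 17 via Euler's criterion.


p = 17 is prime and the exponent is (p-1)/2 = 8, so by Euler's criterion 11^8 = (11/17) = +1 or -1 mod 17.
Compute by square-and-multiply:
  8 = 8 (binary 1000)
  Repeated squaring mod 17: 11^1 = 11, 11^2 = 2, 11^4 = 4, 11^8 = 16
  11^8 = 16 mod 17
Result 16 = p - 1 = -1 mod 17: 11 is a quadratic non-residue mod 17. As a residue in [0, p-1] the value is 16.
11^8 mod 17 = 16

16


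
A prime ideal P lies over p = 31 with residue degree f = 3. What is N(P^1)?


N(P^a) = p^(a*f)
= 31^(1*3)
= 31^3
= 29791

29791


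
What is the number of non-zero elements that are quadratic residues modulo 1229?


For prime p, the number of non-zero quadratic residues is (p-1)/2.
= (1229-1)/2
= 614

614


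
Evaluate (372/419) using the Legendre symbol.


p = 419 is prime, so compute (372/419) with the reciprocity algorithm (Jacobi-symbol steps: pull out 2s via (2/n), flip via reciprocity, reduce):
  pull out 2: (2/419) = -1  (since 419 mod 8 = 3)
  pull out 2: (2/419) = -1  (since 419 mod 8 = 3)
  reciprocity: (93/419) -> +(419/93)
  reduce: (47/93)
  reciprocity: (47/93) -> +(93/47)
  reduce: (46/47)
  pull out 2: (2/47) = +1  (since 47 mod 8 = 7)
  reciprocity: (23/47) -> -(47/23)
  reduce: (1/23)
  (1/23) = 1
Product of signs = -1
(372/419) = -1

-1


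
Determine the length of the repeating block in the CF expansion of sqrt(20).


Run the CF algorithm for sqrt(20).
a_0 = floor(sqrt(20)) = 4; set m_0=0, q_0=1.
Recurrence: m' = q*a - m,  q' = (d - m'^2)/q,  a' = floor((a_0 + m')/q').
  step 1: m=4, q=4, a=2
  step 2: m=4, q=1, a=8
a_2 = 2*a_0 = 8, so the period closes here.
sqrt(20) = [4; 2, 8]
Period length = 2

2


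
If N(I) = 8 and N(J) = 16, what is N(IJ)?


N(IJ) = N(I) * N(J)
= 8 * 16
= 128

128


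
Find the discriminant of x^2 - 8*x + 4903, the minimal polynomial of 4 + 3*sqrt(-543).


The element 4 + 3*sqrt(-543) has minimal polynomial:
x^2 - 8*x + 4903
Discriminant = (-8)^2 - 4*(4903)
= 64 - 19612
= -19548

-19548


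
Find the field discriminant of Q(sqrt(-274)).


For K = Q(sqrt(d)) with d squarefree: disc(K) = d if d = 1 mod 4, and disc(K) = 4d if d = 2 or 3 mod 4.
Here d = -274, and d mod 4 = 2.
d = 2 mod 4, not 1 (O_K = Z[sqrt(d)]), so disc(K) = 4d = 4 * (-274) = -1096

-1096


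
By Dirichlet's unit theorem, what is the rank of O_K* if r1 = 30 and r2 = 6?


By Dirichlet's unit theorem:
rank = r1 + r2 - 1
= 30 + 6 - 1
= 35

35


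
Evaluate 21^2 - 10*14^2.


x^2 - d*y^2
= 21^2 - 10*14^2
= 441 - 1960
= -1519

-1519


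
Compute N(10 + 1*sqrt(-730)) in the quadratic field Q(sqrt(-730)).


N(a + b*sqrt(d)) = a^2 - d*b^2
= (10)^2 - (-730)*(1)^2
= 100 + 730
= 830

830


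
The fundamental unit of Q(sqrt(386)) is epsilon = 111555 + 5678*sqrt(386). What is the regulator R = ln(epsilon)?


epsilon = 111555 + 5678*sqrt(386)
= 223110.0000
R = ln(223110.0000)
= 12.3154

12.3154


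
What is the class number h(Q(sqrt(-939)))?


K = Q(sqrt(-939)). d mod 4 = 1, so D = disc(K) = d = -939
h(K) equals the number of primitive reduced positive-definite forms (a, b, c) = a*x^2 + b*x*y + c*y^2 with b^2 - 4ac = D,
where reduced means |b| <= a <= c, with b >= 0 whenever |b| = a or a = c, and primitive means gcd(a, b, c) = 1.
Reduced forces 3a^2 <= |D| = 939, so 1 <= a <= 17; b must have the parity of D, and c = (b^2 - D)/(4a) must be an integer >= a.
Enumerate a = 1..17, b in [-a, a]:
  a=1: (1, 1, 235)  [1]
  a=2: none
  a=3: (3, 3, 79)  [1]
  a=4: none
  a=5: (5, -1, 47), (5, 1, 47)  [2]
  a=6..12: none
  a=13: (13, -7, 19), (13, 7, 19)  [2]
  a=14: none
  a=15: (15, -9, 17), (15, 9, 17)  [2]
  a=16..17: none
Total reduced forms: 1 + 1 + 2 + 2 + 2 = 8
h = 8

8


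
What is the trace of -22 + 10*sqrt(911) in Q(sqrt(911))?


Tr(a + b*sqrt(d)) = (a + b*sqrt(d)) + (a - b*sqrt(d)) = 2a
= 2 * (-22)
= -44

-44


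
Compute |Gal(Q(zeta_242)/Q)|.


|Gal(Q(zeta_242)/Q)| = phi(242)
= 110

110


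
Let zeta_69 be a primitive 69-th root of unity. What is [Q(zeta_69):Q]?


The degree equals Euler's totient phi(69).
69 = 3 * 23
phi(69) = 44

44


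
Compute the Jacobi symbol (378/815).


Compute (378/815) via quadratic reciprocity:
  pull out 2: (2/815) = +1  (since 815 mod 8 = 7)
  reciprocity: (189/815) -> +(815/189)
  reduce: (59/189)
  reciprocity: (59/189) -> +(189/59)
  reduce: (12/59)
  pull out 2: (2/59) = -1  (since 59 mod 8 = 3)
  pull out 2: (2/59) = -1  (since 59 mod 8 = 3)
  reciprocity: (3/59) -> -(59/3)
  reduce: (2/3)
  pull out 2: (2/3) = -1  (since 3 mod 8 = 3)
  (1/3) = 1
Product of signs = 1

1


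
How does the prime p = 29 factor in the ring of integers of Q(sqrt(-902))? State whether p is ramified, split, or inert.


K = Q(sqrt(-902)). Since d mod 4 = 2, disc(K) = -3608.
Check p | disc: -3608 mod 29 = 17.
p does not divide disc. Compute Legendre symbol (d/p):
26^((29-1)/2) mod 29 = -1
(d/p) = -1, so p is inert: (p) stays prime with e=1, f=2, g=1.
Therefore p is inert.

inert


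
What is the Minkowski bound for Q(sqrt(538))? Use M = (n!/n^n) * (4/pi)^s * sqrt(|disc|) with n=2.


d = 538, d mod 4 = 2, so disc(K) = 4d = 2152; |disc(K)| = 2152
Real quadratic field, so n = 2, s = r2 = 0, r1 = 2
M = (n!/n^n) * (4/pi)^s * sqrt(|disc(K)|) = (2!/2^2) * (4/pi)^0 * sqrt(2152)
= 0.5 * 1.000000 * 46.389654
= 23.1948

23.1948


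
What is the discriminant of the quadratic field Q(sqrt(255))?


For K = Q(sqrt(d)) with d squarefree: disc(K) = d if d = 1 mod 4, and disc(K) = 4d if d = 2 or 3 mod 4.
Here d = 255, and d mod 4 = 3.
d = 3 mod 4, not 1 (O_K = Z[sqrt(d)]), so disc(K) = 4d = 4 * (255) = 1020

1020


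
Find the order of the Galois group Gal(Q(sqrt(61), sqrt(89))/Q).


The 2 square roots of distinct primes are multiplicatively independent over Q,
so [K:Q] = 2^2 and Gal(K/Q) is isomorphic to (Z/2Z)^2.
|Gal| = 2^2 = 4

4


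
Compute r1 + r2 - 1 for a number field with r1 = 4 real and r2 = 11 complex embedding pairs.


By Dirichlet's unit theorem:
rank = r1 + r2 - 1
= 4 + 11 - 1
= 14

14


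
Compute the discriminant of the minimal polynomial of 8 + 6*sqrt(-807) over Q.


The element 8 + 6*sqrt(-807) has minimal polynomial:
x^2 - 16*x + 29116
Discriminant = (-16)^2 - 4*(29116)
= 256 - 116464
= -116208

-116208


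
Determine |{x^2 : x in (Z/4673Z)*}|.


For prime p, the number of non-zero quadratic residues is (p-1)/2.
= (4673-1)/2
= 2336

2336


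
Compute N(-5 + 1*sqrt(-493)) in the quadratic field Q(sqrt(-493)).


N(a + b*sqrt(d)) = a^2 - d*b^2
= (-5)^2 - (-493)*(1)^2
= 25 + 493
= 518

518


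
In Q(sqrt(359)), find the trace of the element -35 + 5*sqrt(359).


Tr(a + b*sqrt(d)) = (a + b*sqrt(d)) + (a - b*sqrt(d)) = 2a
= 2 * (-35)
= -70

-70


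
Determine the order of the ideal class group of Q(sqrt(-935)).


K = Q(sqrt(-935)). d mod 4 = 1, so D = disc(K) = d = -935
h(K) equals the number of primitive reduced positive-definite forms (a, b, c) = a*x^2 + b*x*y + c*y^2 with b^2 - 4ac = D,
where reduced means |b| <= a <= c, with b >= 0 whenever |b| = a or a = c, and primitive means gcd(a, b, c) = 1.
Reduced forces 3a^2 <= |D| = 935, so 1 <= a <= 17; b must have the parity of D, and c = (b^2 - D)/(4a) must be an integer >= a.
Enumerate a = 1..17, b in [-a, a]:
  a=1: (1, 1, 234)  [1]
  a=2: (2, -1, 117), (2, 1, 117)  [2]
  a=3: (3, -1, 78), (3, 1, 78)  [2]
  a=4: (4, -3, 59), (4, 3, 59)  [2]
  a=5: (5, 5, 48)  [1]
  a=6: (6, -5, 40), (6, -1, 39), (6, 1, 39), (6, 5, 40)  [4]
  a=7: none
  a=8: (8, -5, 30), (8, 5, 30)  [2]
  a=9: (9, -1, 26), (9, 1, 26)  [2]
  a=10: (10, -5, 24), (10, 5, 24)  [2]
  a=11: (11, 11, 24)  [1]
  a=12: (12, -11, 22), (12, -5, 20), (12, 5, 20), (12, 11, 22)  [4]
  a=13: (13, -1, 18), (13, 1, 18)  [2]
  a=14: none
  a=15: (15, -5, 16), (15, 5, 16)  [2]
  a=16: none
  a=17: (17, 17, 18)  [1]
Total reduced forms: 1 + 2 + 2 + 2 + 1 + 4 + 2 + 2 + 2 + 1 + 4 + 2 + 2 + 1 = 28
h = 28

28


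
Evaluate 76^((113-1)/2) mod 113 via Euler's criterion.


p = 113 is prime and the exponent is (p-1)/2 = 56, so by Euler's criterion 76^56 = (76/113) = +1 or -1 mod 113.
Compute by square-and-multiply:
  56 = 32 + 16 + 8 (binary 111000)
  Repeated squaring mod 113: 76^1 = 76, 76^2 = 13, 76^4 = 56, 76^8 = 85, 76^16 = 106, 76^32 = 49
  76^56 = 76^32 * 76^16 * 76^8 = 49 * 106 * 85 mod 113
    49 * 106 = 5194 = 109 mod 113
    109 * 85 = 9265 = 112 mod 113
  76^56 = 112 mod 113
Result 112 = p - 1 = -1 mod 113: 76 is a quadratic non-residue mod 113. As a residue in [0, p-1] the value is 112.
76^56 mod 113 = 112

112


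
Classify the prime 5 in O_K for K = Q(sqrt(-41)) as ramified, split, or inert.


K = Q(sqrt(-41)). Since d mod 4 = 3, disc(K) = -164.
Check p | disc: -164 mod 5 = 1.
p does not divide disc. Compute Legendre symbol (d/p):
4^((5-1)/2) mod 5 = 1
(d/p) = 1, so p splits: (p) = P*P' with e=1, f=1, g=2.
Therefore p is split.

split


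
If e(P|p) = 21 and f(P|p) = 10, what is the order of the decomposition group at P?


|D_P| = e * f
= 21 * 10
= 210

210


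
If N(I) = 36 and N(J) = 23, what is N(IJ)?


N(IJ) = N(I) * N(J)
= 36 * 23
= 828

828


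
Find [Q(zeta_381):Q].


The degree equals Euler's totient phi(381).
381 = 3 * 127
phi(381) = 252

252


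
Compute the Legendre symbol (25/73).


p = 73 is prime, so compute (25/73) with the reciprocity algorithm (Jacobi-symbol steps: pull out 2s via (2/n), flip via reciprocity, reduce):
  reciprocity: (25/73) -> +(73/25)
  reduce: (23/25)
  reciprocity: (23/25) -> +(25/23)
  reduce: (2/23)
  pull out 2: (2/23) = +1  (since 23 mod 8 = 7)
  (1/23) = 1
Product of signs = 1
(25/73) = 1

1


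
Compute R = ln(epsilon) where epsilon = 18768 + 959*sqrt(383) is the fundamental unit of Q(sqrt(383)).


epsilon = 18768 + 959*sqrt(383)
= 37536.0000
R = ln(37536.0000)
= 10.5331

10.5331


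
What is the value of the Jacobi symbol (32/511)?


Compute (32/511) via quadratic reciprocity:
  pull out 2: (2/511) = +1  (since 511 mod 8 = 7)
  pull out 2: (2/511) = +1  (since 511 mod 8 = 7)
  pull out 2: (2/511) = +1  (since 511 mod 8 = 7)
  pull out 2: (2/511) = +1  (since 511 mod 8 = 7)
  pull out 2: (2/511) = +1  (since 511 mod 8 = 7)
  (1/511) = 1
Product of signs = 1

1


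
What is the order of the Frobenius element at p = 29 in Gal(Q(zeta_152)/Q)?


The Frobenius at p in Gal(Q(zeta_n)/Q) = (Z/nZ)* is the class of p, so its order is ord_152(29), the smallest k >= 1 with 29^k = 1 mod 152.
n = 152 = 2^3 * 19, phi(152) = 72; the order divides phi(n).
Divisors of 72: 1, 2, 3, 4, 6, 8, 9, 12, 18, 24, 36, 72
Repeated squaring mod 152: 29^1 = 29, 29^2 = 81, 29^4 = 25, 29^8 = 17, 29^16 = 137, 29^32 = 73, 29^64 = 9
Test divisors in increasing order:
  k=1: 29^1 = 29 mod 152
  k=2: 29^2 = 81 mod 152
  k=3: 29^3 = 81 * 29 = 69 mod 152
  k=4: 29^4 = 25 mod 152
  k=6: 29^6 = 25 * 81 = 49 mod 152
  k=8: 29^8 = 17 mod 152
  k=9: 29^9 = 17 * 29 = 37 mod 152
  k=12: 29^12 = 17 * 25 = 121 mod 152
  k=18: 29^18 = 137 * 81 = 1 mod 152  <- first divisor giving 1
Order = 18

18


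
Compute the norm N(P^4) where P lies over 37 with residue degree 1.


N(P^a) = p^(a*f)
= 37^(4*1)
= 37^4
= 1874161

1874161


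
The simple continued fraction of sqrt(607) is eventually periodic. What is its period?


Run the CF algorithm for sqrt(607).
a_0 = floor(sqrt(607)) = 24; set m_0=0, q_0=1.
Recurrence: m' = q*a - m,  q' = (d - m'^2)/q,  a' = floor((a_0 + m')/q').
  step 1: m=24, q=31, a=1
  step 2: m=7, q=18, a=1
  step 3: m=11, q=27, a=1
  step 4: m=16, q=13, a=3
  step 5: m=23, q=6, a=7
  step 6: m=19, q=41, a=1
  step 7: m=22, q=3, a=15
  step 8: m=23, q=26, a=1
  step 9: m=3, q=23, a=1
  step 10: m=20, q=9, a=4
  step 11: m=16, q=39, a=1
  step 12: m=23, q=2, a=23
  step 13: m=23, q=39, a=1
  step 14: m=16, q=9, a=4
  step 15: m=20, q=23, a=1
  step 16: m=3, q=26, a=1
  step 17: m=23, q=3, a=15
  step 18: m=22, q=41, a=1
  step 19: m=19, q=6, a=7
  step 20: m=23, q=13, a=3
  step 21: m=16, q=27, a=1
  step 22: m=11, q=18, a=1
  step 23: m=7, q=31, a=1
  step 24: m=24, q=1, a=48
a_24 = 2*a_0 = 48, so the period closes here.
sqrt(607) = [24; 1, 1, 1, 3, 7, 1, 15, 1, 1, 4, 1, 23, 1, 4, 1, 1, 15, 1, 7, 3, 1, 1, 1, 48]
Period length = 24

24


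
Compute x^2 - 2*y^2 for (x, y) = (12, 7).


x^2 - d*y^2
= 12^2 - 2*7^2
= 144 - 98
= 46

46


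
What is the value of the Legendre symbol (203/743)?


p = 743 is prime, so compute (203/743) with the reciprocity algorithm (Jacobi-symbol steps: pull out 2s via (2/n), flip via reciprocity, reduce):
  reciprocity: (203/743) -> -(743/203)
  reduce: (134/203)
  pull out 2: (2/203) = -1  (since 203 mod 8 = 3)
  reciprocity: (67/203) -> -(203/67)
  reduce: (2/67)
  pull out 2: (2/67) = -1  (since 67 mod 8 = 3)
  (1/67) = 1
Product of signs = 1
(203/743) = 1

1


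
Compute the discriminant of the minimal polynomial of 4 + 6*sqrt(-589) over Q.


The element 4 + 6*sqrt(-589) has minimal polynomial:
x^2 - 8*x + 21220
Discriminant = (-8)^2 - 4*(21220)
= 64 - 84880
= -84816

-84816


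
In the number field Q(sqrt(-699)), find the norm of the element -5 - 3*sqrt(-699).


N(a + b*sqrt(d)) = a^2 - d*b^2
= (-5)^2 - (-699)*(-3)^2
= 25 + 6291
= 6316

6316


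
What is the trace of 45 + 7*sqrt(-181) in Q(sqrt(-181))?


Tr(a + b*sqrt(d)) = (a + b*sqrt(d)) + (a - b*sqrt(d)) = 2a
= 2 * (45)
= 90

90


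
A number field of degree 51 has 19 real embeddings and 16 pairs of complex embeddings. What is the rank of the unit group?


By Dirichlet's unit theorem:
rank = r1 + r2 - 1
= 19 + 16 - 1
= 34

34


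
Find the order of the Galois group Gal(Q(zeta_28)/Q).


|Gal(Q(zeta_28)/Q)| = phi(28)
= 12

12


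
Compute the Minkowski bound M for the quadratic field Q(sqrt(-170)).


d = -170, d mod 4 = 2, so disc(K) = 4d = -680; |disc(K)| = 680
Imaginary quadratic field, so n = 2, s = r2 = 1, r1 = 0
M = (n!/n^n) * (4/pi)^s * sqrt(|disc(K)|) = (2!/2^2) * (4/pi)^1 * sqrt(680)
= 0.5 * 1.273240 * 26.076810
= 16.6010

16.6010


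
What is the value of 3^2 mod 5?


p = 5 is prime and the exponent is (p-1)/2 = 2, so by Euler's criterion 3^2 = (3/5) = +1 or -1 mod 5.
Compute by square-and-multiply:
  2 = 2 (binary 10)
  Repeated squaring mod 5: 3^1 = 3, 3^2 = 4
  3^2 = 4 mod 5
Result 4 = p - 1 = -1 mod 5: 3 is a quadratic non-residue mod 5. As a residue in [0, p-1] the value is 4.
3^2 mod 5 = 4

4


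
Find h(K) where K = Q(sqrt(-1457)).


K = Q(sqrt(-1457)). d mod 4 = 3, so D = disc(K) = 4d = -5828
h(K) equals the number of primitive reduced positive-definite forms (a, b, c) = a*x^2 + b*x*y + c*y^2 with b^2 - 4ac = D,
where reduced means |b| <= a <= c, with b >= 0 whenever |b| = a or a = c, and primitive means gcd(a, b, c) = 1.
Reduced forces 3a^2 <= |D| = 5828, so 1 <= a <= 44; b must have the parity of D, and c = (b^2 - D)/(4a) must be an integer >= a.
Enumerate a = 1..44, b in [-a, a]:
  a=1: (1, 0, 1457)  [1]
  a=2: (2, 2, 729)  [1]
  a=3: (3, -2, 486), (3, 2, 486)  [2]
  a=4..5: none
  a=6: (6, -2, 243), (6, 2, 243)  [2]
  a=7..8: none
  a=9: (9, -2, 162), (9, 2, 162)  [2]
  a=10..12: none
  a=13: (13, -10, 114), (13, 10, 114)  [2]
  a=14..17: none
  a=18: (18, -2, 81), (18, 2, 81)  [2]
  a=19: (19, -10, 78), (19, 10, 78)  [2]
  a=20..25: none
  a=26: (26, -10, 57), (26, 10, 57)  [2]
  a=27: (27, -2, 54), (27, 2, 54)  [2]
  a=28: none
  a=29: (29, -28, 57), (29, 28, 57)  [2]
  a=30: none
  a=31: (31, 0, 47)  [1]
  a=32..37: none
  a=38: (38, -10, 39), (38, 10, 39)  [2]
  a=39: (39, 16, 39)  [1]
  a=40..44: none
Total reduced forms: 1 + 1 + 2 + 2 + 2 + 2 + 2 + 2 + 2 + 2 + 2 + 1 + 2 + 1 = 24
h = 24

24


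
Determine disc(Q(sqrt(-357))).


For K = Q(sqrt(d)) with d squarefree: disc(K) = d if d = 1 mod 4, and disc(K) = 4d if d = 2 or 3 mod 4.
Here d = -357, and d mod 4 = 3.
d = 3 mod 4, not 1 (O_K = Z[sqrt(d)]), so disc(K) = 4d = 4 * (-357) = -1428

-1428


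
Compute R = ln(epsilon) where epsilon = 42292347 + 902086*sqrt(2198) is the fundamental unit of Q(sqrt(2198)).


epsilon = 42292347 + 902086*sqrt(2198)
= 8.4585e+07
R = ln(8.4585e+07)
= 18.2533

18.2533


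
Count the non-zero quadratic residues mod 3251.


For prime p, the number of non-zero quadratic residues is (p-1)/2.
= (3251-1)/2
= 1625

1625


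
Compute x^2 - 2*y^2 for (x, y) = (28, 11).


x^2 - d*y^2
= 28^2 - 2*11^2
= 784 - 242
= 542

542


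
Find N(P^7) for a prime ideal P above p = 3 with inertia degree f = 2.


N(P^a) = p^(a*f)
= 3^(7*2)
= 3^14
= 4782969

4782969


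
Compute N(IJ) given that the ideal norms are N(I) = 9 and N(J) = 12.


N(IJ) = N(I) * N(J)
= 9 * 12
= 108

108


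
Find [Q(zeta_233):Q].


The degree equals Euler's totient phi(233).
233 = 233
phi(233) = 232

232


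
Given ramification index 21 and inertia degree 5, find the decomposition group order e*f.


|D_P| = e * f
= 21 * 5
= 105

105


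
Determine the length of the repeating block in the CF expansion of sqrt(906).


Run the CF algorithm for sqrt(906).
a_0 = floor(sqrt(906)) = 30; set m_0=0, q_0=1.
Recurrence: m' = q*a - m,  q' = (d - m'^2)/q,  a' = floor((a_0 + m')/q').
  step 1: m=30, q=6, a=10
  step 2: m=30, q=1, a=60
a_2 = 2*a_0 = 60, so the period closes here.
sqrt(906) = [30; 10, 60]
Period length = 2

2


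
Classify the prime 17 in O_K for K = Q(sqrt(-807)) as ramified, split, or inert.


K = Q(sqrt(-807)). Since d mod 4 = 1, disc(K) = -807.
Check p | disc: -807 mod 17 = 9.
p does not divide disc. Compute Legendre symbol (d/p):
9^((17-1)/2) mod 17 = 1
(d/p) = 1, so p splits: (p) = P*P' with e=1, f=1, g=2.
Therefore p is split.

split


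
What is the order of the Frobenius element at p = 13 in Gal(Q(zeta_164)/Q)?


The Frobenius at p in Gal(Q(zeta_n)/Q) = (Z/nZ)* is the class of p, so its order is ord_164(13), the smallest k >= 1 with 13^k = 1 mod 164.
n = 164 = 2^2 * 41, phi(164) = 80; the order divides phi(n).
Divisors of 80: 1, 2, 4, 5, 8, 10, 16, 20, 40, 80
Repeated squaring mod 164: 13^1 = 13, 13^2 = 5, 13^4 = 25, 13^8 = 133, 13^16 = 141, 13^32 = 37, 13^64 = 57
Test divisors in increasing order:
  k=1: 13^1 = 13 mod 164
  k=2: 13^2 = 5 mod 164
  k=4: 13^4 = 25 mod 164
  k=5: 13^5 = 25 * 13 = 161 mod 164
  k=8: 13^8 = 133 mod 164
  k=10: 13^10 = 133 * 5 = 9 mod 164
  k=16: 13^16 = 141 mod 164
  k=20: 13^20 = 141 * 25 = 81 mod 164
  k=40: 13^40 = 37 * 133 = 1 mod 164  <- first divisor giving 1
Order = 40

40


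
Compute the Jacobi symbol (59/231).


Compute (59/231) via quadratic reciprocity:
  reciprocity: (59/231) -> -(231/59)
  reduce: (54/59)
  pull out 2: (2/59) = -1  (since 59 mod 8 = 3)
  reciprocity: (27/59) -> -(59/27)
  reduce: (5/27)
  reciprocity: (5/27) -> +(27/5)
  reduce: (2/5)
  pull out 2: (2/5) = -1  (since 5 mod 8 = 5)
  (1/5) = 1
Product of signs = 1

1


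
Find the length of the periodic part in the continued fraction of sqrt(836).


Run the CF algorithm for sqrt(836).
a_0 = floor(sqrt(836)) = 28; set m_0=0, q_0=1.
Recurrence: m' = q*a - m,  q' = (d - m'^2)/q,  a' = floor((a_0 + m')/q').
  step 1: m=28, q=52, a=1
  step 2: m=24, q=5, a=10
  step 3: m=26, q=32, a=1
  step 4: m=6, q=25, a=1
  step 5: m=19, q=19, a=2
  step 6: m=19, q=25, a=1
  step 7: m=6, q=32, a=1
  step 8: m=26, q=5, a=10
  step 9: m=24, q=52, a=1
  step 10: m=28, q=1, a=56
a_10 = 2*a_0 = 56, so the period closes here.
sqrt(836) = [28; 1, 10, 1, 1, 2, 1, 1, 10, 1, 56]
Period length = 10

10


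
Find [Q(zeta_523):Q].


The degree equals Euler's totient phi(523).
523 = 523
phi(523) = 522

522


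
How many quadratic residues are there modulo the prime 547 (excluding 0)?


For prime p, the number of non-zero quadratic residues is (p-1)/2.
= (547-1)/2
= 273

273


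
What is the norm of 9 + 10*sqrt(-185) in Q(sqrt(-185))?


N(a + b*sqrt(d)) = a^2 - d*b^2
= (9)^2 - (-185)*(10)^2
= 81 + 18500
= 18581

18581


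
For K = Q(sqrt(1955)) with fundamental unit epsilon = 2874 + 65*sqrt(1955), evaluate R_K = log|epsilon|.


epsilon = 2874 + 65*sqrt(1955)
= 5747.9998
R = ln(5747.9998)
= 8.6566

8.6566


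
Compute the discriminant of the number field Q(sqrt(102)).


For K = Q(sqrt(d)) with d squarefree: disc(K) = d if d = 1 mod 4, and disc(K) = 4d if d = 2 or 3 mod 4.
Here d = 102, and d mod 4 = 2.
d = 2 mod 4, not 1 (O_K = Z[sqrt(d)]), so disc(K) = 4d = 4 * (102) = 408

408


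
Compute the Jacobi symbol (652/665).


Compute (652/665) via quadratic reciprocity:
  pull out 2: (2/665) = +1  (since 665 mod 8 = 1)
  pull out 2: (2/665) = +1  (since 665 mod 8 = 1)
  reciprocity: (163/665) -> +(665/163)
  reduce: (13/163)
  reciprocity: (13/163) -> +(163/13)
  reduce: (7/13)
  reciprocity: (7/13) -> +(13/7)
  reduce: (6/7)
  pull out 2: (2/7) = +1  (since 7 mod 8 = 7)
  reciprocity: (3/7) -> -(7/3)
  reduce: (1/3)
  (1/3) = 1
Product of signs = -1

-1


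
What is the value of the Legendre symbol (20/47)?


p = 47 is prime, so compute (20/47) with the reciprocity algorithm (Jacobi-symbol steps: pull out 2s via (2/n), flip via reciprocity, reduce):
  pull out 2: (2/47) = +1  (since 47 mod 8 = 7)
  pull out 2: (2/47) = +1  (since 47 mod 8 = 7)
  reciprocity: (5/47) -> +(47/5)
  reduce: (2/5)
  pull out 2: (2/5) = -1  (since 5 mod 8 = 5)
  (1/5) = 1
Product of signs = -1
(20/47) = -1

-1


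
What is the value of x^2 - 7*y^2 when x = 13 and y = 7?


x^2 - d*y^2
= 13^2 - 7*7^2
= 169 - 343
= -174

-174


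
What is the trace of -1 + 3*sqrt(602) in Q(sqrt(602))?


Tr(a + b*sqrt(d)) = (a + b*sqrt(d)) + (a - b*sqrt(d)) = 2a
= 2 * (-1)
= -2

-2


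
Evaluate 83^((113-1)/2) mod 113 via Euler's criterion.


p = 113 is prime and the exponent is (p-1)/2 = 56, so by Euler's criterion 83^56 = (83/113) = +1 or -1 mod 113.
Compute by square-and-multiply:
  56 = 32 + 16 + 8 (binary 111000)
  Repeated squaring mod 113: 83^1 = 83, 83^2 = 109, 83^4 = 16, 83^8 = 30, 83^16 = 109, 83^32 = 16
  83^56 = 83^32 * 83^16 * 83^8 = 16 * 109 * 30 mod 113
    16 * 109 = 1744 = 49 mod 113
    49 * 30 = 1470 = 1 mod 113
  83^56 = 1 mod 113
Result 1: 83 is a quadratic residue mod 113.
83^56 mod 113 = 1

1


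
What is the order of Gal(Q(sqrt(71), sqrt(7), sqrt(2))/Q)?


The 3 square roots of distinct primes are multiplicatively independent over Q,
so [K:Q] = 2^3 and Gal(K/Q) is isomorphic to (Z/2Z)^3.
|Gal| = 2^3 = 8

8


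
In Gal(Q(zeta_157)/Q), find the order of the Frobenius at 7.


The Frobenius at p in Gal(Q(zeta_n)/Q) = (Z/nZ)* is the class of p, so its order is ord_157(7), the smallest k >= 1 with 7^k = 1 mod 157.
n = 157 = 157, phi(157) = 156; the order divides phi(n).
Divisors of 156: 1, 2, 3, 4, 6, 12, 13, 26, 39, 52, 78, 156
Repeated squaring mod 157: 7^1 = 7, 7^2 = 49, 7^4 = 46, 7^8 = 75, 7^16 = 130, 7^32 = 101, 7^64 = 153, 7^128 = 16
Test divisors in increasing order:
  k=1: 7^1 = 7 mod 157
  k=2: 7^2 = 49 mod 157
  k=3: 7^3 = 49 * 7 = 29 mod 157
  k=4: 7^4 = 46 mod 157
  k=6: 7^6 = 46 * 49 = 56 mod 157
  k=12: 7^12 = 75 * 46 = 153 mod 157
  k=13: 7^13 = 75 * 46 * 7 = 129 mod 157
  k=26: 7^26 = 130 * 75 * 49 = 156 mod 157
  k=39: 7^39 = 101 * 46 * 49 * 7 = 28 mod 157
  k=52: 7^52 = 101 * 130 * 46 = 1 mod 157  <- first divisor giving 1
Order = 52

52


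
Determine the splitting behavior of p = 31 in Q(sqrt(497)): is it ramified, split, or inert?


K = Q(sqrt(497)). Since d mod 4 = 1, disc(K) = 497.
Check p | disc: 497 mod 31 = 1.
p does not divide disc. Compute Legendre symbol (d/p):
1^((31-1)/2) mod 31 = 1
(d/p) = 1, so p splits: (p) = P*P' with e=1, f=1, g=2.
Therefore p is split.

split


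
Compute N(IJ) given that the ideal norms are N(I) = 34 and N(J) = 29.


N(IJ) = N(I) * N(J)
= 34 * 29
= 986

986


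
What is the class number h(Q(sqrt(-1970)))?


K = Q(sqrt(-1970)). d mod 4 = 2, so D = disc(K) = 4d = -7880
h(K) equals the number of primitive reduced positive-definite forms (a, b, c) = a*x^2 + b*x*y + c*y^2 with b^2 - 4ac = D,
where reduced means |b| <= a <= c, with b >= 0 whenever |b| = a or a = c, and primitive means gcd(a, b, c) = 1.
Reduced forces 3a^2 <= |D| = 7880, so 1 <= a <= 51; b must have the parity of D, and c = (b^2 - D)/(4a) must be an integer >= a.
Enumerate a = 1..51, b in [-a, a]:
  a=1: (1, 0, 1970)  [1]
  a=2: (2, 0, 985)  [1]
  a=3: (3, -2, 657), (3, 2, 657)  [2]
  a=4: none
  a=5: (5, 0, 394)  [1]
  a=6: (6, -4, 329), (6, 4, 329)  [2]
  a=7: (7, -4, 282), (7, 4, 282)  [2]
  a=8: none
  a=9: (9, -2, 219), (9, 2, 219)  [2]
  a=10: (10, 0, 197)  [1]
  a=11..13: none
  a=14: (14, -4, 141), (14, 4, 141)  [2]
  a=15: (15, -10, 133), (15, 10, 133)  [2]
  a=16: none
  a=17: (17, -12, 118), (17, 12, 118)  [2]
  a=18: (18, -16, 113), (18, 16, 113)  [2]
  a=19: (19, -10, 105), (19, 10, 105)  [2]
  a=20: none
  a=21: (21, -10, 95), (21, -4, 94), (21, 4, 94), (21, 10, 95)  [4]
  a=22: none
  a=23: (23, -20, 90), (23, 20, 90)  [2]
  a=24..26: none
  a=27: (27, -2, 73), (27, 2, 73)  [2]
  a=28..29: none
  a=30: (30, -20, 69), (30, 20, 69)  [2]
  a=31: (31, -26, 69), (31, 26, 69)  [2]
  a=32..33: none
  a=34: (34, -12, 59), (34, 12, 59)  [2]
  a=35: (35, -10, 57), (35, 10, 57)  [2]
  a=36: none
  a=37: (37, -36, 62), (37, 36, 62)  [2]
  a=38: (38, -28, 57), (38, 28, 57)  [2]
  a=39..40: none
  a=41: (41, -22, 51), (41, 22, 51)  [2]
  a=42: (42, -32, 53), (42, -4, 47), (42, 4, 47), (42, 32, 53)  [4]
  a=43..44: none
  a=45: (45, -20, 46), (45, 20, 46)  [2]
  a=46..48: none
  a=49: (49, -46, 51), (49, 46, 51)  [2]
  a=50..51: none
Total reduced forms: 1 + 1 + 2 + 1 + 2 + 2 + 2 + 1 + 2 + 2 + 2 + 2 + 2 + 4 + 2 + 2 + 2 + 2 + 2 + 2 + 2 + 2 + 2 + 4 + 2 + 2 = 52
h = 52

52


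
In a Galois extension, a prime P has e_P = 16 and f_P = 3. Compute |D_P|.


|D_P| = e * f
= 16 * 3
= 48

48


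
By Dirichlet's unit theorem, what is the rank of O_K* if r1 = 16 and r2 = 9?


By Dirichlet's unit theorem:
rank = r1 + r2 - 1
= 16 + 9 - 1
= 24

24


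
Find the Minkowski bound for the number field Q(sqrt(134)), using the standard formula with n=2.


d = 134, d mod 4 = 2, so disc(K) = 4d = 536; |disc(K)| = 536
Real quadratic field, so n = 2, s = r2 = 0, r1 = 2
M = (n!/n^n) * (4/pi)^s * sqrt(|disc(K)|) = (2!/2^2) * (4/pi)^0 * sqrt(536)
= 0.5 * 1.000000 * 23.151674
= 11.5758

11.5758


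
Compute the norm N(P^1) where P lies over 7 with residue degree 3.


N(P^a) = p^(a*f)
= 7^(1*3)
= 7^3
= 343

343


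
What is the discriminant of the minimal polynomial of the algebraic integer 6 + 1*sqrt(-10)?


The element 6 + 1*sqrt(-10) has minimal polynomial:
x^2 - 12*x + 46
Discriminant = (-12)^2 - 4*(46)
= 144 - 184
= -40

-40


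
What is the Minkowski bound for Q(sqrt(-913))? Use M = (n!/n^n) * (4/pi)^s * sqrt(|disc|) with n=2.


d = -913, d mod 4 = 3, so disc(K) = 4d = -3652; |disc(K)| = 3652
Imaginary quadratic field, so n = 2, s = r2 = 1, r1 = 0
M = (n!/n^n) * (4/pi)^s * sqrt(|disc(K)|) = (2!/2^2) * (4/pi)^1 * sqrt(3652)
= 0.5 * 1.273240 * 60.431780
= 38.4721

38.4721


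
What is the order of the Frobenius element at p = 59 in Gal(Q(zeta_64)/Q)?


The Frobenius at p in Gal(Q(zeta_n)/Q) = (Z/nZ)* is the class of p, so its order is ord_64(59), the smallest k >= 1 with 59^k = 1 mod 64.
n = 64 = 2^6, phi(64) = 32; the order divides phi(n).
Divisors of 32: 1, 2, 4, 8, 16, 32
Repeated squaring mod 64: 59^1 = 59, 59^2 = 25, 59^4 = 49, 59^8 = 33, 59^16 = 1, 59^32 = 1
Test divisors in increasing order:
  k=1: 59^1 = 59 mod 64
  k=2: 59^2 = 25 mod 64
  k=4: 59^4 = 49 mod 64
  k=8: 59^8 = 33 mod 64
  k=16: 59^16 = 1 mod 64  <- first divisor giving 1
Order = 16

16


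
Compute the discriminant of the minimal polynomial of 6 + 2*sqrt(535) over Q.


The element 6 + 2*sqrt(535) has minimal polynomial:
x^2 - 12*x - 2104
Discriminant = (-12)^2 - 4*(-2104)
= 144 + 8416
= 8560

8560


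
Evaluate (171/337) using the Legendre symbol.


p = 337 is prime, so compute (171/337) with the reciprocity algorithm (Jacobi-symbol steps: pull out 2s via (2/n), flip via reciprocity, reduce):
  reciprocity: (171/337) -> +(337/171)
  reduce: (166/171)
  pull out 2: (2/171) = -1  (since 171 mod 8 = 3)
  reciprocity: (83/171) -> -(171/83)
  reduce: (5/83)
  reciprocity: (5/83) -> +(83/5)
  reduce: (3/5)
  reciprocity: (3/5) -> +(5/3)
  reduce: (2/3)
  pull out 2: (2/3) = -1  (since 3 mod 8 = 3)
  (1/3) = 1
Product of signs = -1
(171/337) = -1

-1
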